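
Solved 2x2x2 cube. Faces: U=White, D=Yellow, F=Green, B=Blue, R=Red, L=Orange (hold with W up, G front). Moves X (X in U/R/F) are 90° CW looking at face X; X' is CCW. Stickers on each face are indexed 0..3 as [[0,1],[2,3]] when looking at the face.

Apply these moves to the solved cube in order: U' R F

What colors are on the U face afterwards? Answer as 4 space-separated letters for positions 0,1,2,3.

Answer: W O O B

Derivation:
After move 1 (U'): U=WWWW F=OOGG R=GGRR B=RRBB L=BBOO
After move 2 (R): R=RGRG U=WOWG F=OYGY D=YBYR B=WRWB
After move 3 (F): F=GOYY U=WOOB R=WGGG D=RRYR L=BYOB
Query: U face = WOOB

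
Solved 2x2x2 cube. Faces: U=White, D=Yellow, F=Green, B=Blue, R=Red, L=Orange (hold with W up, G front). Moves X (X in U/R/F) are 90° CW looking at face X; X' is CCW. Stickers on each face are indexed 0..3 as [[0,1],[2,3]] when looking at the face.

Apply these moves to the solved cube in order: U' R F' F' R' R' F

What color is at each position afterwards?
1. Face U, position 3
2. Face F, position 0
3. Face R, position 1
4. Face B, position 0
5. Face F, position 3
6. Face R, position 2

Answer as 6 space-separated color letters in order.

Answer: R Y B O W R

Derivation:
After move 1 (U'): U=WWWW F=OOGG R=GGRR B=RRBB L=BBOO
After move 2 (R): R=RGRG U=WOWG F=OYGY D=YBYR B=WRWB
After move 3 (F'): F=YYOG U=WORR R=BGYG D=BOYR L=BGOW
After move 4 (F'): F=YGYO U=WOBY R=OGBG D=GWYR L=BROR
After move 5 (R'): R=GGOB U=WWBW F=YOYY D=GGYO B=RRWB
After move 6 (R'): R=GBGO U=WWBR F=YWYW D=GOYY B=ORGB
After move 7 (F): F=YYWW U=WWRR R=BBRO D=GGYY L=BGOO
Query 1: U[3] = R
Query 2: F[0] = Y
Query 3: R[1] = B
Query 4: B[0] = O
Query 5: F[3] = W
Query 6: R[2] = R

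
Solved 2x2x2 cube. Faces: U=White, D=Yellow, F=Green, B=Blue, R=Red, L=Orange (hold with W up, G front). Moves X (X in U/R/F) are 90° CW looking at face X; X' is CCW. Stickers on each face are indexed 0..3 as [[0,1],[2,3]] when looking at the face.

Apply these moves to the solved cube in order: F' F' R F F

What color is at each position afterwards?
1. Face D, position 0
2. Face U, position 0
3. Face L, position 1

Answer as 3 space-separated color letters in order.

Answer: G W R

Derivation:
After move 1 (F'): F=GGGG U=WWRR R=YRYR D=OOYY L=OWOW
After move 2 (F'): F=GGGG U=WWYY R=OROR D=WWYY L=OROR
After move 3 (R): R=OORR U=WGYG F=GWGY D=WBYB B=YBWB
After move 4 (F): F=GGYW U=WGRR R=YOGR D=ROYB L=OWOB
After move 5 (F): F=YGWG U=WGBW R=RORR D=GYYB L=OROO
Query 1: D[0] = G
Query 2: U[0] = W
Query 3: L[1] = R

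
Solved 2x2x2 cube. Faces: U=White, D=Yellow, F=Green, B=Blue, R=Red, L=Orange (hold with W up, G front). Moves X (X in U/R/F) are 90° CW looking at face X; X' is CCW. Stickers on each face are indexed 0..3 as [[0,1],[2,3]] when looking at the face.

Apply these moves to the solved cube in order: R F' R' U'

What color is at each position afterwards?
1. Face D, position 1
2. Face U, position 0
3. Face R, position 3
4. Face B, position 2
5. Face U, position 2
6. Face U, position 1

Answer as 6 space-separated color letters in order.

Answer: Y W Y O W W

Derivation:
After move 1 (R): R=RRRR U=WGWG F=GYGY D=YBYB B=WBWB
After move 2 (F'): F=YYGG U=WGRR R=BRYR D=OOYB L=OGOW
After move 3 (R'): R=RRBY U=WWRW F=YGGR D=OYYG B=BBOB
After move 4 (U'): U=WWWR F=OGGR R=YGBY B=RROB L=BBOW
Query 1: D[1] = Y
Query 2: U[0] = W
Query 3: R[3] = Y
Query 4: B[2] = O
Query 5: U[2] = W
Query 6: U[1] = W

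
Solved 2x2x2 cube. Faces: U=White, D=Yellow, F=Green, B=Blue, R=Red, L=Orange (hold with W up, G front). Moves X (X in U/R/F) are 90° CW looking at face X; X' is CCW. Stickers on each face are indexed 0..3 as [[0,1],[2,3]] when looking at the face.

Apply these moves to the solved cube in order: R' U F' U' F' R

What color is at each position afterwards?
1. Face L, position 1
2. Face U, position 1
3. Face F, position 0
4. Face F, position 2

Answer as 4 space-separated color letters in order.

After move 1 (R'): R=RRRR U=WBWB F=GWGW D=YGYG B=YBYB
After move 2 (U): U=WWBB F=RRGW R=YBRR B=OOYB L=GWOO
After move 3 (F'): F=RWRG U=WWYR R=GBYR D=WOYG L=GBOB
After move 4 (U'): U=WRWY F=GBRG R=RWYR B=GBYB L=OOOB
After move 5 (F'): F=BGGR U=WRRY R=OWWR D=OBYG L=OYOW
After move 6 (R): R=WORW U=WGRR F=BBGG D=OYYG B=YBRB
Query 1: L[1] = Y
Query 2: U[1] = G
Query 3: F[0] = B
Query 4: F[2] = G

Answer: Y G B G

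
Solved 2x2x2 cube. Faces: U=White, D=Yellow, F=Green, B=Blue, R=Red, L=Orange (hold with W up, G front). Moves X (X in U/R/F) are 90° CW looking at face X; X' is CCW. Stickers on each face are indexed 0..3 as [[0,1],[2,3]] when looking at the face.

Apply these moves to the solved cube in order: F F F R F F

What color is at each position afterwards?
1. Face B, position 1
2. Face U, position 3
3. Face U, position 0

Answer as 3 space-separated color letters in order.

Answer: B O W

Derivation:
After move 1 (F): F=GGGG U=WWOO R=WRWR D=RRYY L=OYOY
After move 2 (F): F=GGGG U=WWYY R=OROR D=WWYY L=OROR
After move 3 (F): F=GGGG U=WWRR R=YRYR D=OOYY L=OWOW
After move 4 (R): R=YYRR U=WGRG F=GOGY D=OBYB B=RBWB
After move 5 (F): F=GGYO U=WGWW R=RYGR D=RYYB L=OOOB
After move 6 (F): F=YGOG U=WGBO R=WYWR D=GRYB L=OROY
Query 1: B[1] = B
Query 2: U[3] = O
Query 3: U[0] = W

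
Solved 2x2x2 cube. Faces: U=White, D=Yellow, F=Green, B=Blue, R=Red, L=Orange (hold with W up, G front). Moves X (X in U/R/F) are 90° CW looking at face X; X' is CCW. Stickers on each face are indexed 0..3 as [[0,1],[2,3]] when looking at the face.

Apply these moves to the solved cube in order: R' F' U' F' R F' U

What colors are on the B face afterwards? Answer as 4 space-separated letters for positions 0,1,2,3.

Answer: Y G R B

Derivation:
After move 1 (R'): R=RRRR U=WBWB F=GWGW D=YGYG B=YBYB
After move 2 (F'): F=WWGG U=WBRR R=GRYR D=OOYG L=OBOW
After move 3 (U'): U=BRWR F=OBGG R=WWYR B=GRYB L=YBOW
After move 4 (F'): F=BGOG U=BRWY R=OWOR D=BWYG L=YROW
After move 5 (R): R=OORW U=BGWG F=BWOG D=BYYG B=YRRB
After move 6 (F'): F=WGBO U=BGOR R=YOBW D=RWYG L=YGOW
After move 7 (U): U=OBRG F=YOBO R=YRBW B=YGRB L=WGOW
Query: B face = YGRB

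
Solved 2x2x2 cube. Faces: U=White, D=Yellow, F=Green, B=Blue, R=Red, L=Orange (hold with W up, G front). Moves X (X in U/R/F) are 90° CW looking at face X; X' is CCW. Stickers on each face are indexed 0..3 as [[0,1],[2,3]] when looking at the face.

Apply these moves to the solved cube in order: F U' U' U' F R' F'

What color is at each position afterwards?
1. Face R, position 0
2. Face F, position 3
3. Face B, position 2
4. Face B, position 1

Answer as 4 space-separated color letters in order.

Answer: W G B Y

Derivation:
After move 1 (F): F=GGGG U=WWOO R=WRWR D=RRYY L=OYOY
After move 2 (U'): U=WOWO F=OYGG R=GGWR B=WRBB L=BBOY
After move 3 (U'): U=OOWW F=BBGG R=OYWR B=GGBB L=WROY
After move 4 (U'): U=OWOW F=WRGG R=BBWR B=OYBB L=GGOY
After move 5 (F): F=GWGR U=OWYG R=OBWR D=WBYY L=GROR
After move 6 (R'): R=BROW U=OBYO F=GWGG D=WWYR B=YYBB
After move 7 (F'): F=WGGG U=OBBO R=WRWW D=RRYR L=GOOY
Query 1: R[0] = W
Query 2: F[3] = G
Query 3: B[2] = B
Query 4: B[1] = Y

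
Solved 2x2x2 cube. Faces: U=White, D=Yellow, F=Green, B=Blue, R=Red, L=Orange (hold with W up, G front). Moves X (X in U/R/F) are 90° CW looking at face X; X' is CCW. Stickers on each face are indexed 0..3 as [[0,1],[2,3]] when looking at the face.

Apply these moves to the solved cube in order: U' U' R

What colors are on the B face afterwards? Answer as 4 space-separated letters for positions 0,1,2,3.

Answer: W G W B

Derivation:
After move 1 (U'): U=WWWW F=OOGG R=GGRR B=RRBB L=BBOO
After move 2 (U'): U=WWWW F=BBGG R=OORR B=GGBB L=RROO
After move 3 (R): R=RORO U=WBWG F=BYGY D=YBYG B=WGWB
Query: B face = WGWB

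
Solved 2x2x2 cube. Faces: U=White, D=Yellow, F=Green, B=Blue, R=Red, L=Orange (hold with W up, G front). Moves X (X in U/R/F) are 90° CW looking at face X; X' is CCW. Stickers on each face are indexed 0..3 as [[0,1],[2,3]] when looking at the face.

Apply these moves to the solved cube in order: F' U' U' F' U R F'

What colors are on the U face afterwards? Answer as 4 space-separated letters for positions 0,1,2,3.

After move 1 (F'): F=GGGG U=WWRR R=YRYR D=OOYY L=OWOW
After move 2 (U'): U=WRWR F=OWGG R=GGYR B=YRBB L=BBOW
After move 3 (U'): U=RRWW F=BBGG R=OWYR B=GGBB L=YROW
After move 4 (F'): F=BGBG U=RROY R=OWOR D=RWYY L=YWOW
After move 5 (U): U=ORYR F=OWBG R=GGOR B=YWBB L=BGOW
After move 6 (R): R=OGRG U=OWYG F=OWBY D=RBYY B=RWRB
After move 7 (F'): F=WYOB U=OWOR R=BGRG D=GWYY L=BGOY
Query: U face = OWOR

Answer: O W O R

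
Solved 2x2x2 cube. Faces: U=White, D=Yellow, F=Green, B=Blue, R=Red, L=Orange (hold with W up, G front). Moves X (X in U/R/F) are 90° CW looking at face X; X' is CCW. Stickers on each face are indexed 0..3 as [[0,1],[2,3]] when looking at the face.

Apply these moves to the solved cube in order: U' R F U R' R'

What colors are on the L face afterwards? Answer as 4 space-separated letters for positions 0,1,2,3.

After move 1 (U'): U=WWWW F=OOGG R=GGRR B=RRBB L=BBOO
After move 2 (R): R=RGRG U=WOWG F=OYGY D=YBYR B=WRWB
After move 3 (F): F=GOYY U=WOOB R=WGGG D=RRYR L=BYOB
After move 4 (U): U=OWBO F=WGYY R=WRGG B=BYWB L=GOOB
After move 5 (R'): R=RGWG U=OWBB F=WWYO D=RGYY B=RYRB
After move 6 (R'): R=GGRW U=ORBR F=WWYB D=RWYO B=YYGB
Query: L face = GOOB

Answer: G O O B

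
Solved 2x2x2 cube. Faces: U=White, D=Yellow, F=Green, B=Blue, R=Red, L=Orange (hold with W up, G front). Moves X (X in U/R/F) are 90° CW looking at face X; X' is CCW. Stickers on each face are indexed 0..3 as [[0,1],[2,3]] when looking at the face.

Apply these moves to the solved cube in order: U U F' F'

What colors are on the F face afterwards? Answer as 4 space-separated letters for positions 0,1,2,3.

Answer: G G B B

Derivation:
After move 1 (U): U=WWWW F=RRGG R=BBRR B=OOBB L=GGOO
After move 2 (U): U=WWWW F=BBGG R=OORR B=GGBB L=RROO
After move 3 (F'): F=BGBG U=WWOR R=YOYR D=ROYY L=RWOW
After move 4 (F'): F=GGBB U=WWYY R=OORR D=WWYY L=RROO
Query: F face = GGBB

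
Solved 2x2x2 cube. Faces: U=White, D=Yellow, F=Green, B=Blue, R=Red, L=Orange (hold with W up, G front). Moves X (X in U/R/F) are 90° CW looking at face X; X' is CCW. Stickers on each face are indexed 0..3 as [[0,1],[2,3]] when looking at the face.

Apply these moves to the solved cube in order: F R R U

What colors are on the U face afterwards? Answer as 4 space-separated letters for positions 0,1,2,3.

After move 1 (F): F=GGGG U=WWOO R=WRWR D=RRYY L=OYOY
After move 2 (R): R=WWRR U=WGOG F=GRGY D=RBYB B=OBWB
After move 3 (R): R=RWRW U=WROY F=GBGB D=RWYO B=GBGB
After move 4 (U): U=OWYR F=RWGB R=GBRW B=OYGB L=GBOY
Query: U face = OWYR

Answer: O W Y R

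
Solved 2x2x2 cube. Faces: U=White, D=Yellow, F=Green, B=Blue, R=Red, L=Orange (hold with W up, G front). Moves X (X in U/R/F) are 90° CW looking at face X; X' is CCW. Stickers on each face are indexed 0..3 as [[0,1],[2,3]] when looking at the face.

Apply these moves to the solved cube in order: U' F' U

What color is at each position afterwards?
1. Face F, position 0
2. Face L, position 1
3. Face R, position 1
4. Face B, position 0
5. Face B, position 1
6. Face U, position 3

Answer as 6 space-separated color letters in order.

After move 1 (U'): U=WWWW F=OOGG R=GGRR B=RRBB L=BBOO
After move 2 (F'): F=OGOG U=WWGR R=YGYR D=BOYY L=BWOW
After move 3 (U): U=GWRW F=YGOG R=RRYR B=BWBB L=OGOW
Query 1: F[0] = Y
Query 2: L[1] = G
Query 3: R[1] = R
Query 4: B[0] = B
Query 5: B[1] = W
Query 6: U[3] = W

Answer: Y G R B W W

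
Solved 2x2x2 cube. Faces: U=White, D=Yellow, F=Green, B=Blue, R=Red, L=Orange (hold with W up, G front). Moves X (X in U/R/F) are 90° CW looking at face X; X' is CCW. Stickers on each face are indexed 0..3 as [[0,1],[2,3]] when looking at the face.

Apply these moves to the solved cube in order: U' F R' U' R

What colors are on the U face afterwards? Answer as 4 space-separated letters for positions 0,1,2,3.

Answer: B Y W B

Derivation:
After move 1 (U'): U=WWWW F=OOGG R=GGRR B=RRBB L=BBOO
After move 2 (F): F=GOGO U=WWOB R=WGWR D=RGYY L=BYOY
After move 3 (R'): R=GRWW U=WBOR F=GWGB D=ROYO B=YRGB
After move 4 (U'): U=BRWO F=BYGB R=GWWW B=GRGB L=YROY
After move 5 (R): R=WGWW U=BYWB F=BOGO D=RGYG B=ORRB
Query: U face = BYWB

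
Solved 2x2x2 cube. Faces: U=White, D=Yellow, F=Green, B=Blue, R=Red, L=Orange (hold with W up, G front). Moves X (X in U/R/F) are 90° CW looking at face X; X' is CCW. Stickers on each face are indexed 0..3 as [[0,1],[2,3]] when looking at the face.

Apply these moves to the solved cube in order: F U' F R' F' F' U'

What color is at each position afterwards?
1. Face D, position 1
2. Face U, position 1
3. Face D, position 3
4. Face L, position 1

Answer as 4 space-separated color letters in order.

After move 1 (F): F=GGGG U=WWOO R=WRWR D=RRYY L=OYOY
After move 2 (U'): U=WOWO F=OYGG R=GGWR B=WRBB L=BBOY
After move 3 (F): F=GOGY U=WOYB R=WGOR D=WGYY L=BROR
After move 4 (R'): R=GRWO U=WBYW F=GOGB D=WOYY B=YRGB
After move 5 (F'): F=OBGG U=WBGW R=ORWO D=RRYY L=BWOY
After move 6 (F'): F=BGOG U=WBOW R=RRRO D=WYYY L=BWOG
After move 7 (U'): U=BWWO F=BWOG R=BGRO B=RRGB L=YROG
Query 1: D[1] = Y
Query 2: U[1] = W
Query 3: D[3] = Y
Query 4: L[1] = R

Answer: Y W Y R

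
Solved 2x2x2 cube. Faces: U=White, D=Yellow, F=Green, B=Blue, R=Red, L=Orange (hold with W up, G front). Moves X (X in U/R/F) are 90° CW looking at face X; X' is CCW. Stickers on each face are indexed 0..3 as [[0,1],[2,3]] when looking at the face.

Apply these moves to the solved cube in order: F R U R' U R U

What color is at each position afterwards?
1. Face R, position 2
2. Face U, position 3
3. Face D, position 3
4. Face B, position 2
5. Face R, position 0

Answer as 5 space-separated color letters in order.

Answer: R R G O W

Derivation:
After move 1 (F): F=GGGG U=WWOO R=WRWR D=RRYY L=OYOY
After move 2 (R): R=WWRR U=WGOG F=GRGY D=RBYB B=OBWB
After move 3 (U): U=OWGG F=WWGY R=OBRR B=OYWB L=GROY
After move 4 (R'): R=BROR U=OWGO F=WWGG D=RWYY B=BYBB
After move 5 (U): U=GOOW F=BRGG R=BYOR B=GRBB L=WWOY
After move 6 (R): R=OBRY U=GROG F=BWGY D=RBYG B=WROB
After move 7 (U): U=OGGR F=OBGY R=WRRY B=WWOB L=BWOY
Query 1: R[2] = R
Query 2: U[3] = R
Query 3: D[3] = G
Query 4: B[2] = O
Query 5: R[0] = W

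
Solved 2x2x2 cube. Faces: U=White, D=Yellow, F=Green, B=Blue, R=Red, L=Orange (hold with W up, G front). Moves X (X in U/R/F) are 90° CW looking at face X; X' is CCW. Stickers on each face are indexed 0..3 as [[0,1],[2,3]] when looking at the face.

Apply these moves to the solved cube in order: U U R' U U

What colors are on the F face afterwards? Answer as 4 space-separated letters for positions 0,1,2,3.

Answer: Y G G W

Derivation:
After move 1 (U): U=WWWW F=RRGG R=BBRR B=OOBB L=GGOO
After move 2 (U): U=WWWW F=BBGG R=OORR B=GGBB L=RROO
After move 3 (R'): R=OROR U=WBWG F=BWGW D=YBYG B=YGYB
After move 4 (U): U=WWGB F=ORGW R=YGOR B=RRYB L=BWOO
After move 5 (U): U=GWBW F=YGGW R=RROR B=BWYB L=OROO
Query: F face = YGGW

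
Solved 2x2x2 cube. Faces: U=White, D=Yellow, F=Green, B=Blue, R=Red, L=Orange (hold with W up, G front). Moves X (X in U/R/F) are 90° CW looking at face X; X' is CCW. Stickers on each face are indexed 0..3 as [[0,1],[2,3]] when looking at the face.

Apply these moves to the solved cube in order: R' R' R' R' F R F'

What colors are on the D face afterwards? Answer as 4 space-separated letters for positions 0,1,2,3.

After move 1 (R'): R=RRRR U=WBWB F=GWGW D=YGYG B=YBYB
After move 2 (R'): R=RRRR U=WYWY F=GBGB D=YWYW B=GBGB
After move 3 (R'): R=RRRR U=WGWG F=GYGY D=YBYB B=WBWB
After move 4 (R'): R=RRRR U=WWWW F=GGGG D=YYYY B=BBBB
After move 5 (F): F=GGGG U=WWOO R=WRWR D=RRYY L=OYOY
After move 6 (R): R=WWRR U=WGOG F=GRGY D=RBYB B=OBWB
After move 7 (F'): F=RYGG U=WGWR R=BWRR D=YYYB L=OGOO
Query: D face = YYYB

Answer: Y Y Y B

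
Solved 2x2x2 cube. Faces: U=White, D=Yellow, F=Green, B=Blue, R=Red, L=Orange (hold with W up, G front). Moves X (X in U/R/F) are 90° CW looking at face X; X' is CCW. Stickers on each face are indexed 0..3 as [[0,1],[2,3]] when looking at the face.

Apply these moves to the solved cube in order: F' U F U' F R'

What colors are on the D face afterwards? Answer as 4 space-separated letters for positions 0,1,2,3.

Answer: W G Y O

Derivation:
After move 1 (F'): F=GGGG U=WWRR R=YRYR D=OOYY L=OWOW
After move 2 (U): U=RWRW F=YRGG R=BBYR B=OWBB L=GGOW
After move 3 (F): F=GYGR U=RWWG R=RBWR D=YBYY L=GOOO
After move 4 (U'): U=WGRW F=GOGR R=GYWR B=RBBB L=OWOO
After move 5 (F): F=GGRO U=WGOW R=RYWR D=WGYY L=OYOB
After move 6 (R'): R=YRRW U=WBOR F=GGRW D=WGYO B=YBGB
Query: D face = WGYO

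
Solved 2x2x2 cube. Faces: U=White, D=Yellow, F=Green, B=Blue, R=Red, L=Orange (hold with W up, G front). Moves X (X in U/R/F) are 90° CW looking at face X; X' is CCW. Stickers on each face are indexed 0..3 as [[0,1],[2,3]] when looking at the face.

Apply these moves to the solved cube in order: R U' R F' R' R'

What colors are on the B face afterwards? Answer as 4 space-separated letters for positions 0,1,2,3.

Answer: G R B B

Derivation:
After move 1 (R): R=RRRR U=WGWG F=GYGY D=YBYB B=WBWB
After move 2 (U'): U=GGWW F=OOGY R=GYRR B=RRWB L=WBOO
After move 3 (R): R=RGRY U=GOWY F=OBGB D=YWYR B=WRGB
After move 4 (F'): F=BBOG U=GORR R=WGYY D=BOYR L=WYOW
After move 5 (R'): R=GYWY U=GGRW F=BOOR D=BBYG B=RROB
After move 6 (R'): R=YYGW U=GORR F=BGOW D=BOYR B=GRBB
Query: B face = GRBB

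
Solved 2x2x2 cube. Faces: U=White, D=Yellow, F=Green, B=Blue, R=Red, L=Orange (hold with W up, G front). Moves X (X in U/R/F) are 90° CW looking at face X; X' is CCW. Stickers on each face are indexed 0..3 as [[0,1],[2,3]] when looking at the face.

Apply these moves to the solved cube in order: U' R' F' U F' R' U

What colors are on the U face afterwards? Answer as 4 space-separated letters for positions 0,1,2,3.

After move 1 (U'): U=WWWW F=OOGG R=GGRR B=RRBB L=BBOO
After move 2 (R'): R=GRGR U=WBWR F=OWGW D=YOYG B=YRYB
After move 3 (F'): F=WWOG U=WBGG R=ORYR D=BOYG L=BROW
After move 4 (U): U=GWGB F=OROG R=YRYR B=BRYB L=WWOW
After move 5 (F'): F=RGOO U=GWYY R=ORBR D=WWYG L=WBOG
After move 6 (R'): R=RROB U=GYYB F=RWOY D=WGYO B=GRWB
After move 7 (U): U=YGBY F=RROY R=GROB B=WBWB L=RWOG
Query: U face = YGBY

Answer: Y G B Y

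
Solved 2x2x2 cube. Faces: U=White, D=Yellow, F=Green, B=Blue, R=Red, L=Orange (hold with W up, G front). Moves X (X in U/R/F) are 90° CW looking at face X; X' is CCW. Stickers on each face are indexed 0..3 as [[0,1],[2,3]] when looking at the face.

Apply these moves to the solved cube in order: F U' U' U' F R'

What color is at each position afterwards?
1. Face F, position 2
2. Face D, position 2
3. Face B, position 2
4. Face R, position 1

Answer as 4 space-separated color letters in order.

Answer: G Y B R

Derivation:
After move 1 (F): F=GGGG U=WWOO R=WRWR D=RRYY L=OYOY
After move 2 (U'): U=WOWO F=OYGG R=GGWR B=WRBB L=BBOY
After move 3 (U'): U=OOWW F=BBGG R=OYWR B=GGBB L=WROY
After move 4 (U'): U=OWOW F=WRGG R=BBWR B=OYBB L=GGOY
After move 5 (F): F=GWGR U=OWYG R=OBWR D=WBYY L=GROR
After move 6 (R'): R=BROW U=OBYO F=GWGG D=WWYR B=YYBB
Query 1: F[2] = G
Query 2: D[2] = Y
Query 3: B[2] = B
Query 4: R[1] = R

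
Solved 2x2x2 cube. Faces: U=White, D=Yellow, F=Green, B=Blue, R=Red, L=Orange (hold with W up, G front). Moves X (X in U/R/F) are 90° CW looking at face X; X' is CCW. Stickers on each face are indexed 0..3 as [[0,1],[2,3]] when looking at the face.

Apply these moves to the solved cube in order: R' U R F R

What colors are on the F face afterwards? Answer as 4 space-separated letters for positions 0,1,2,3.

Answer: G R G O

Derivation:
After move 1 (R'): R=RRRR U=WBWB F=GWGW D=YGYG B=YBYB
After move 2 (U): U=WWBB F=RRGW R=YBRR B=OOYB L=GWOO
After move 3 (R): R=RYRB U=WRBW F=RGGG D=YYYO B=BOWB
After move 4 (F): F=GRGG U=WROW R=BYWB D=RRYO L=GYOY
After move 5 (R): R=WBBY U=WROG F=GRGO D=RWYB B=WORB
Query: F face = GRGO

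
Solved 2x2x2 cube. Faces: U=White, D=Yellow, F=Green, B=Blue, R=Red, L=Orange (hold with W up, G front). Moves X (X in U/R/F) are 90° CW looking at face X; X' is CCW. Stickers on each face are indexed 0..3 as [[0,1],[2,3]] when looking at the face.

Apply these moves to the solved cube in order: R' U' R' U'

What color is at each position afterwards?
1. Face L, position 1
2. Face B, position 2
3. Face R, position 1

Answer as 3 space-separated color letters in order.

After move 1 (R'): R=RRRR U=WBWB F=GWGW D=YGYG B=YBYB
After move 2 (U'): U=BBWW F=OOGW R=GWRR B=RRYB L=YBOO
After move 3 (R'): R=WRGR U=BYWR F=OBGW D=YOYW B=GRGB
After move 4 (U'): U=YRBW F=YBGW R=OBGR B=WRGB L=GROO
Query 1: L[1] = R
Query 2: B[2] = G
Query 3: R[1] = B

Answer: R G B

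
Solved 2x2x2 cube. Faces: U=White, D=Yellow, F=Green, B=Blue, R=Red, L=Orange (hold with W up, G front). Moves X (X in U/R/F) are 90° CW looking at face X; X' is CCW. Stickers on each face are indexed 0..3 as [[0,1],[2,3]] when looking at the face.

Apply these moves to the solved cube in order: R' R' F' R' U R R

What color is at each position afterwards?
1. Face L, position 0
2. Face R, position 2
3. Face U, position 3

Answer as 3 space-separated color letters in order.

Answer: B B G

Derivation:
After move 1 (R'): R=RRRR U=WBWB F=GWGW D=YGYG B=YBYB
After move 2 (R'): R=RRRR U=WYWY F=GBGB D=YWYW B=GBGB
After move 3 (F'): F=BBGG U=WYRR R=WRYR D=OOYW L=OYOW
After move 4 (R'): R=RRWY U=WGRG F=BYGR D=OBYG B=WBOB
After move 5 (U): U=RWGG F=RRGR R=WBWY B=OYOB L=BYOW
After move 6 (R): R=WWYB U=RRGR F=RBGG D=OOYO B=GYWB
After move 7 (R): R=YWBW U=RBGG F=ROGO D=OWYG B=RYRB
Query 1: L[0] = B
Query 2: R[2] = B
Query 3: U[3] = G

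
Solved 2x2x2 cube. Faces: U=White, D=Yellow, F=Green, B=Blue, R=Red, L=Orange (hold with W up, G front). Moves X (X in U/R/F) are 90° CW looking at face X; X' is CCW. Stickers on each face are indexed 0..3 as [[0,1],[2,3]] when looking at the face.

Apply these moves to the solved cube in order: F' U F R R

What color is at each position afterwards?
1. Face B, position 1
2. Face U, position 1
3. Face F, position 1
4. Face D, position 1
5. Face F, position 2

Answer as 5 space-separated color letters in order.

Answer: W B B W G

Derivation:
After move 1 (F'): F=GGGG U=WWRR R=YRYR D=OOYY L=OWOW
After move 2 (U): U=RWRW F=YRGG R=BBYR B=OWBB L=GGOW
After move 3 (F): F=GYGR U=RWWG R=RBWR D=YBYY L=GOOO
After move 4 (R): R=WRRB U=RYWR F=GBGY D=YBYO B=GWWB
After move 5 (R): R=RWBR U=RBWY F=GBGO D=YWYG B=RWYB
Query 1: B[1] = W
Query 2: U[1] = B
Query 3: F[1] = B
Query 4: D[1] = W
Query 5: F[2] = G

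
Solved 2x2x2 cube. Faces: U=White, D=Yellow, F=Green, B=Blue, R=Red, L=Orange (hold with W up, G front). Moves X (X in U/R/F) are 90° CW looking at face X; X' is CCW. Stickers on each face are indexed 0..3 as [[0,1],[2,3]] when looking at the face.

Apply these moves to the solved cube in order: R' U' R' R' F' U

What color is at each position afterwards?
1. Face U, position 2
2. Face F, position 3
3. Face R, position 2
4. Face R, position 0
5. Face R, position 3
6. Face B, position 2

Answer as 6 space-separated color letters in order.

Answer: W G Y W G O

Derivation:
After move 1 (R'): R=RRRR U=WBWB F=GWGW D=YGYG B=YBYB
After move 2 (U'): U=BBWW F=OOGW R=GWRR B=RRYB L=YBOO
After move 3 (R'): R=WRGR U=BYWR F=OBGW D=YOYW B=GRGB
After move 4 (R'): R=RRWG U=BGWG F=OYGR D=YBYW B=WROB
After move 5 (F'): F=YROG U=BGRW R=BRYG D=BOYW L=YGOW
After move 6 (U): U=RBWG F=BROG R=WRYG B=YGOB L=YROW
Query 1: U[2] = W
Query 2: F[3] = G
Query 3: R[2] = Y
Query 4: R[0] = W
Query 5: R[3] = G
Query 6: B[2] = O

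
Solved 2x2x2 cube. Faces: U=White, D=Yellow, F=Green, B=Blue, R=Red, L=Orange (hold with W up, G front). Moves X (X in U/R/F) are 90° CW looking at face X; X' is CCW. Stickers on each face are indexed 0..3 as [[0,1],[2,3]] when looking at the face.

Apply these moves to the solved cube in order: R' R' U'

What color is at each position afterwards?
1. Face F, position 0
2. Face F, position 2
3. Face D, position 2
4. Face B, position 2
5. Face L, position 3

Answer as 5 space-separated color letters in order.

After move 1 (R'): R=RRRR U=WBWB F=GWGW D=YGYG B=YBYB
After move 2 (R'): R=RRRR U=WYWY F=GBGB D=YWYW B=GBGB
After move 3 (U'): U=YYWW F=OOGB R=GBRR B=RRGB L=GBOO
Query 1: F[0] = O
Query 2: F[2] = G
Query 3: D[2] = Y
Query 4: B[2] = G
Query 5: L[3] = O

Answer: O G Y G O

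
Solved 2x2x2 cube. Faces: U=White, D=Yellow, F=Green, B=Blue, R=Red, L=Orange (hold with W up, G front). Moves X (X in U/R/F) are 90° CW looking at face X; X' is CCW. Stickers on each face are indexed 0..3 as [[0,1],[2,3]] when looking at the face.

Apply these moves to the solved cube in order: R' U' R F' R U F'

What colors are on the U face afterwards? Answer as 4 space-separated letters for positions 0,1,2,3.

After move 1 (R'): R=RRRR U=WBWB F=GWGW D=YGYG B=YBYB
After move 2 (U'): U=BBWW F=OOGW R=GWRR B=RRYB L=YBOO
After move 3 (R): R=RGRW U=BOWW F=OGGG D=YYYR B=WRBB
After move 4 (F'): F=GGOG U=BORR R=YGYW D=BOYR L=YWOW
After move 5 (R): R=YYWG U=BGRG F=GOOR D=BBYW B=RROB
After move 6 (U): U=RBGG F=YYOR R=RRWG B=YWOB L=GOOW
After move 7 (F'): F=YRYO U=RBRW R=BRBG D=OWYW L=GGOG
Query: U face = RBRW

Answer: R B R W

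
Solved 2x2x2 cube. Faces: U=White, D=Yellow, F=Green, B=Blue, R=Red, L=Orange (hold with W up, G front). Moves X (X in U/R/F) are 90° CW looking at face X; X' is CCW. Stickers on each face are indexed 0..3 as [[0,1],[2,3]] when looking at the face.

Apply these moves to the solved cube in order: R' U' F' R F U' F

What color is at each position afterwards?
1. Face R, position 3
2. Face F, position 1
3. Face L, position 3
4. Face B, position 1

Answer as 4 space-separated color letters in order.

After move 1 (R'): R=RRRR U=WBWB F=GWGW D=YGYG B=YBYB
After move 2 (U'): U=BBWW F=OOGW R=GWRR B=RRYB L=YBOO
After move 3 (F'): F=OWOG U=BBGR R=GWYR D=BOYG L=YWOW
After move 4 (R): R=YGRW U=BWGG F=OOOG D=BYYR B=RRBB
After move 5 (F): F=OOGO U=BWWW R=GGGW D=RYYR L=YBOY
After move 6 (U'): U=WWBW F=YBGO R=OOGW B=GGBB L=RROY
After move 7 (F): F=GYOB U=WWYR R=BOWW D=GOYR L=RROY
Query 1: R[3] = W
Query 2: F[1] = Y
Query 3: L[3] = Y
Query 4: B[1] = G

Answer: W Y Y G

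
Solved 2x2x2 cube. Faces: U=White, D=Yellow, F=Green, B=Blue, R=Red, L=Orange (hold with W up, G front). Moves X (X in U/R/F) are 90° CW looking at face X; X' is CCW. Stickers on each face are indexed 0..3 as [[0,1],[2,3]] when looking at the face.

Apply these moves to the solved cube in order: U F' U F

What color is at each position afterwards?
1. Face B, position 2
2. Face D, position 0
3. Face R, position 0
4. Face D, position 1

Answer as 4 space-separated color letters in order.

Answer: B Y R O

Derivation:
After move 1 (U): U=WWWW F=RRGG R=BBRR B=OOBB L=GGOO
After move 2 (F'): F=RGRG U=WWBR R=YBYR D=GOYY L=GWOW
After move 3 (U): U=BWRW F=YBRG R=OOYR B=GWBB L=RGOW
After move 4 (F): F=RYGB U=BWWG R=ROWR D=YOYY L=RGOO
Query 1: B[2] = B
Query 2: D[0] = Y
Query 3: R[0] = R
Query 4: D[1] = O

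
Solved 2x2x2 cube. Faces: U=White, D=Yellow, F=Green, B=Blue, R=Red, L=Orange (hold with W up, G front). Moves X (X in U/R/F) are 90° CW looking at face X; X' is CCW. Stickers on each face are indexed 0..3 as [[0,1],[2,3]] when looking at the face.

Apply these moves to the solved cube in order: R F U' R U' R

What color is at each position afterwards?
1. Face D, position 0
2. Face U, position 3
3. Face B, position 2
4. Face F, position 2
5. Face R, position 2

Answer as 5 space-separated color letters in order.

After move 1 (R): R=RRRR U=WGWG F=GYGY D=YBYB B=WBWB
After move 2 (F): F=GGYY U=WGOO R=WRGR D=RRYB L=OYOB
After move 3 (U'): U=GOWO F=OYYY R=GGGR B=WRWB L=WBOB
After move 4 (R): R=GGRG U=GYWY F=ORYB D=RWYW B=OROB
After move 5 (U'): U=YYGW F=WBYB R=ORRG B=GGOB L=OROB
After move 6 (R): R=ROGR U=YBGB F=WWYW D=ROYG B=WGYB
Query 1: D[0] = R
Query 2: U[3] = B
Query 3: B[2] = Y
Query 4: F[2] = Y
Query 5: R[2] = G

Answer: R B Y Y G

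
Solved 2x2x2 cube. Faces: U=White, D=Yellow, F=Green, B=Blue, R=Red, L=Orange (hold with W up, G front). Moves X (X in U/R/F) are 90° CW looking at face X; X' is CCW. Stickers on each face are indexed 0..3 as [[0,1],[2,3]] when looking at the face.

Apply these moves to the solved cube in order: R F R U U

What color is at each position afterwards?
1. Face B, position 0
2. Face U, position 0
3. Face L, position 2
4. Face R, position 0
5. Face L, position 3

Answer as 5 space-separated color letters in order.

Answer: G Y O O B

Derivation:
After move 1 (R): R=RRRR U=WGWG F=GYGY D=YBYB B=WBWB
After move 2 (F): F=GGYY U=WGOO R=WRGR D=RRYB L=OYOB
After move 3 (R): R=GWRR U=WGOY F=GRYB D=RWYW B=OBGB
After move 4 (U): U=OWYG F=GWYB R=OBRR B=OYGB L=GROB
After move 5 (U): U=YOGW F=OBYB R=OYRR B=GRGB L=GWOB
Query 1: B[0] = G
Query 2: U[0] = Y
Query 3: L[2] = O
Query 4: R[0] = O
Query 5: L[3] = B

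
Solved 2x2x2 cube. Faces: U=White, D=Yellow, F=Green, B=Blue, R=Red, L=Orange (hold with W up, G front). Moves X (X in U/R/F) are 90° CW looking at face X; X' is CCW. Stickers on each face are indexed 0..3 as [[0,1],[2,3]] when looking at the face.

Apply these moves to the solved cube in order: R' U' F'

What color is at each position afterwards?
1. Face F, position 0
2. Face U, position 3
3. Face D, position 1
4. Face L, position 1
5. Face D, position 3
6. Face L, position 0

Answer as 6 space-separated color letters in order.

Answer: O R O W G Y

Derivation:
After move 1 (R'): R=RRRR U=WBWB F=GWGW D=YGYG B=YBYB
After move 2 (U'): U=BBWW F=OOGW R=GWRR B=RRYB L=YBOO
After move 3 (F'): F=OWOG U=BBGR R=GWYR D=BOYG L=YWOW
Query 1: F[0] = O
Query 2: U[3] = R
Query 3: D[1] = O
Query 4: L[1] = W
Query 5: D[3] = G
Query 6: L[0] = Y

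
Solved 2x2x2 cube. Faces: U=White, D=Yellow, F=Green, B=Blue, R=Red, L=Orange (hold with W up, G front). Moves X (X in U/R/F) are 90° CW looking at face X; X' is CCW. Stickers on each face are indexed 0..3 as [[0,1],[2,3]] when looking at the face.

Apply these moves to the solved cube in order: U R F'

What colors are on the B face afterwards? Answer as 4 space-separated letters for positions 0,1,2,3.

After move 1 (U): U=WWWW F=RRGG R=BBRR B=OOBB L=GGOO
After move 2 (R): R=RBRB U=WRWG F=RYGY D=YBYO B=WOWB
After move 3 (F'): F=YYRG U=WRRR R=BBYB D=GOYO L=GGOW
Query: B face = WOWB

Answer: W O W B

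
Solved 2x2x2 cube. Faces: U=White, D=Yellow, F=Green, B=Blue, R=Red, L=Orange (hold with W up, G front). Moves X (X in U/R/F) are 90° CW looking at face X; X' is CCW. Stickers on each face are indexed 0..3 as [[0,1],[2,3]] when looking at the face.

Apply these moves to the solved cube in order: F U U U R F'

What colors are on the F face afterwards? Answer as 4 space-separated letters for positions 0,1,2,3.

After move 1 (F): F=GGGG U=WWOO R=WRWR D=RRYY L=OYOY
After move 2 (U): U=OWOW F=WRGG R=BBWR B=OYBB L=GGOY
After move 3 (U): U=OOWW F=BBGG R=OYWR B=GGBB L=WROY
After move 4 (U): U=WOWO F=OYGG R=GGWR B=WRBB L=BBOY
After move 5 (R): R=WGRG U=WYWG F=ORGY D=RBYW B=OROB
After move 6 (F'): F=RYOG U=WYWR R=BGRG D=BYYW L=BGOW
Query: F face = RYOG

Answer: R Y O G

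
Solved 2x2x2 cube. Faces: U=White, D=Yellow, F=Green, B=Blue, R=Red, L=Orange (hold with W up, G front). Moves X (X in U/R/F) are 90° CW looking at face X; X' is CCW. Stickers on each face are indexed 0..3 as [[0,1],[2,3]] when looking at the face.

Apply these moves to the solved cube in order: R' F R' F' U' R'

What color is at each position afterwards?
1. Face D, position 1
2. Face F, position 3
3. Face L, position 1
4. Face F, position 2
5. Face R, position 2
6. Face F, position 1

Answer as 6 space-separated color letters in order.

After move 1 (R'): R=RRRR U=WBWB F=GWGW D=YGYG B=YBYB
After move 2 (F): F=GGWW U=WBOO R=WRBR D=RRYG L=OYOG
After move 3 (R'): R=RRWB U=WYOY F=GBWO D=RGYW B=GBRB
After move 4 (F'): F=BOGW U=WYRW R=GRRB D=YGYW L=OYOO
After move 5 (U'): U=YWWR F=OYGW R=BORB B=GRRB L=GBOO
After move 6 (R'): R=OBBR U=YRWG F=OWGR D=YYYW B=WRGB
Query 1: D[1] = Y
Query 2: F[3] = R
Query 3: L[1] = B
Query 4: F[2] = G
Query 5: R[2] = B
Query 6: F[1] = W

Answer: Y R B G B W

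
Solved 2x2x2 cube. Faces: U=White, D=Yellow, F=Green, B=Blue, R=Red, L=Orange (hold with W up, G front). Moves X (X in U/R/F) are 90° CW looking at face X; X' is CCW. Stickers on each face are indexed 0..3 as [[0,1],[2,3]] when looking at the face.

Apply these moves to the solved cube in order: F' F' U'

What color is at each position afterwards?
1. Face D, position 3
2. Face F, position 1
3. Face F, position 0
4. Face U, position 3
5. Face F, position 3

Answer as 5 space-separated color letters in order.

Answer: Y R O Y G

Derivation:
After move 1 (F'): F=GGGG U=WWRR R=YRYR D=OOYY L=OWOW
After move 2 (F'): F=GGGG U=WWYY R=OROR D=WWYY L=OROR
After move 3 (U'): U=WYWY F=ORGG R=GGOR B=ORBB L=BBOR
Query 1: D[3] = Y
Query 2: F[1] = R
Query 3: F[0] = O
Query 4: U[3] = Y
Query 5: F[3] = G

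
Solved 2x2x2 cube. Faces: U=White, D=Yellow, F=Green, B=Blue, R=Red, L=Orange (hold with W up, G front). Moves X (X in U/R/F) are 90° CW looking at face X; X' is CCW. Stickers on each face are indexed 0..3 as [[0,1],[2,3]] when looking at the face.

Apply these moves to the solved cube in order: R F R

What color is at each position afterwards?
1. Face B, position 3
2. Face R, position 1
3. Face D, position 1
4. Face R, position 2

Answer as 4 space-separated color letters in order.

After move 1 (R): R=RRRR U=WGWG F=GYGY D=YBYB B=WBWB
After move 2 (F): F=GGYY U=WGOO R=WRGR D=RRYB L=OYOB
After move 3 (R): R=GWRR U=WGOY F=GRYB D=RWYW B=OBGB
Query 1: B[3] = B
Query 2: R[1] = W
Query 3: D[1] = W
Query 4: R[2] = R

Answer: B W W R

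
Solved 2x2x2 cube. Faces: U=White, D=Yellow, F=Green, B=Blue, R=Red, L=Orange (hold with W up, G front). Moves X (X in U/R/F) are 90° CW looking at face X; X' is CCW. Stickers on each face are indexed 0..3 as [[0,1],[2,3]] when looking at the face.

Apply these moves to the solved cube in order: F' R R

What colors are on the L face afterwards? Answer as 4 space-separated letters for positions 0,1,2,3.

Answer: O W O W

Derivation:
After move 1 (F'): F=GGGG U=WWRR R=YRYR D=OOYY L=OWOW
After move 2 (R): R=YYRR U=WGRG F=GOGY D=OBYB B=RBWB
After move 3 (R): R=RYRY U=WORY F=GBGB D=OWYR B=GBGB
Query: L face = OWOW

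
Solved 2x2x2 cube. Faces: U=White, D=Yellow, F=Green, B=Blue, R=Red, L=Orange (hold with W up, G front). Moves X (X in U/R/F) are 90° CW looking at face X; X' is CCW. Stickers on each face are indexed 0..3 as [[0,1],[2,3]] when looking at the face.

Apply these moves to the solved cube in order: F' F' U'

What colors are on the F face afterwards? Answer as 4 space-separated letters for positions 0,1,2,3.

After move 1 (F'): F=GGGG U=WWRR R=YRYR D=OOYY L=OWOW
After move 2 (F'): F=GGGG U=WWYY R=OROR D=WWYY L=OROR
After move 3 (U'): U=WYWY F=ORGG R=GGOR B=ORBB L=BBOR
Query: F face = ORGG

Answer: O R G G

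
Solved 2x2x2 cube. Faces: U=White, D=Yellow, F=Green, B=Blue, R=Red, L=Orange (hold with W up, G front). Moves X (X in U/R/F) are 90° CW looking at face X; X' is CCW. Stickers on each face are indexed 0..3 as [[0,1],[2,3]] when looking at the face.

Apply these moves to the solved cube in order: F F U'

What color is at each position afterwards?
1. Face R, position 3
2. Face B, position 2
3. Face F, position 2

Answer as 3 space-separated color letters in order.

After move 1 (F): F=GGGG U=WWOO R=WRWR D=RRYY L=OYOY
After move 2 (F): F=GGGG U=WWYY R=OROR D=WWYY L=OROR
After move 3 (U'): U=WYWY F=ORGG R=GGOR B=ORBB L=BBOR
Query 1: R[3] = R
Query 2: B[2] = B
Query 3: F[2] = G

Answer: R B G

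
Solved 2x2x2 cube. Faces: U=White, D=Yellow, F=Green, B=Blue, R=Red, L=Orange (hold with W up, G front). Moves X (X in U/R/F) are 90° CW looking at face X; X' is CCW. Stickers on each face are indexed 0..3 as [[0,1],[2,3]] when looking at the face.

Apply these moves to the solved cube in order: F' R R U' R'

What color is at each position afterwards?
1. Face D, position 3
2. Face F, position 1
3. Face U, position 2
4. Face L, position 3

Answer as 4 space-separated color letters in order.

After move 1 (F'): F=GGGG U=WWRR R=YRYR D=OOYY L=OWOW
After move 2 (R): R=YYRR U=WGRG F=GOGY D=OBYB B=RBWB
After move 3 (R): R=RYRY U=WORY F=GBGB D=OWYR B=GBGB
After move 4 (U'): U=OYWR F=OWGB R=GBRY B=RYGB L=GBOW
After move 5 (R'): R=BYGR U=OGWR F=OYGR D=OWYB B=RYWB
Query 1: D[3] = B
Query 2: F[1] = Y
Query 3: U[2] = W
Query 4: L[3] = W

Answer: B Y W W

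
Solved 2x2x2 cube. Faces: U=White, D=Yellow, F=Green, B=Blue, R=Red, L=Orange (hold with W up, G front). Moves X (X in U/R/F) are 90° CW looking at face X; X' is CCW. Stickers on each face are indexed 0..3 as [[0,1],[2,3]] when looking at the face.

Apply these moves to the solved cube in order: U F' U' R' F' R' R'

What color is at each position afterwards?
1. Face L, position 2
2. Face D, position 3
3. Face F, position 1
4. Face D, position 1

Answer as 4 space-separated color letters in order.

Answer: O R O B

Derivation:
After move 1 (U): U=WWWW F=RRGG R=BBRR B=OOBB L=GGOO
After move 2 (F'): F=RGRG U=WWBR R=YBYR D=GOYY L=GWOW
After move 3 (U'): U=WRWB F=GWRG R=RGYR B=YBBB L=OOOW
After move 4 (R'): R=GRRY U=WBWY F=GRRB D=GWYG B=YBOB
After move 5 (F'): F=RBGR U=WBGR R=WRGY D=OWYG L=OYOW
After move 6 (R'): R=RYWG U=WOGY F=RBGR D=OBYR B=GBWB
After move 7 (R'): R=YGRW U=WWGG F=ROGY D=OBYR B=RBBB
Query 1: L[2] = O
Query 2: D[3] = R
Query 3: F[1] = O
Query 4: D[1] = B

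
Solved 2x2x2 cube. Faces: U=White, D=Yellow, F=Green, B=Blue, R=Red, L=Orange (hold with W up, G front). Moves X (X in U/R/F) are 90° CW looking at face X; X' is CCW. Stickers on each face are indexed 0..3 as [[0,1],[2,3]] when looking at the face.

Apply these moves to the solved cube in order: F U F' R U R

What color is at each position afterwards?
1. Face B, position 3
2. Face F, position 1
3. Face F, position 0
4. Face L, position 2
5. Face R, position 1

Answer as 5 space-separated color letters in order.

Answer: B B R O W

Derivation:
After move 1 (F): F=GGGG U=WWOO R=WRWR D=RRYY L=OYOY
After move 2 (U): U=OWOW F=WRGG R=BBWR B=OYBB L=GGOY
After move 3 (F'): F=RGWG U=OWBW R=RBRR D=GYYY L=GWOO
After move 4 (R): R=RRRB U=OGBG F=RYWY D=GBYO B=WYWB
After move 5 (U): U=BOGG F=RRWY R=WYRB B=GWWB L=RYOO
After move 6 (R): R=RWBY U=BRGY F=RBWO D=GWYG B=GWOB
Query 1: B[3] = B
Query 2: F[1] = B
Query 3: F[0] = R
Query 4: L[2] = O
Query 5: R[1] = W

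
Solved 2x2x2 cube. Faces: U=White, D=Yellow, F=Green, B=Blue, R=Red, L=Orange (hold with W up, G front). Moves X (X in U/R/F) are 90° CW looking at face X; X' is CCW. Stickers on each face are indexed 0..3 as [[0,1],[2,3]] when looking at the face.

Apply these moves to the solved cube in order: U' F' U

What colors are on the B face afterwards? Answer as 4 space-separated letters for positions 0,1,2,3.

Answer: B W B B

Derivation:
After move 1 (U'): U=WWWW F=OOGG R=GGRR B=RRBB L=BBOO
After move 2 (F'): F=OGOG U=WWGR R=YGYR D=BOYY L=BWOW
After move 3 (U): U=GWRW F=YGOG R=RRYR B=BWBB L=OGOW
Query: B face = BWBB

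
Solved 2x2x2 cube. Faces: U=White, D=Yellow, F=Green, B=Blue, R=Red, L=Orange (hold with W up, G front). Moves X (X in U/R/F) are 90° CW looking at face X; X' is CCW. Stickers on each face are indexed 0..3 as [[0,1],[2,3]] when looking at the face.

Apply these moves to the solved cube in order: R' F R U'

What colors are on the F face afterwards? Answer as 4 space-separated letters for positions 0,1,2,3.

Answer: O Y W G

Derivation:
After move 1 (R'): R=RRRR U=WBWB F=GWGW D=YGYG B=YBYB
After move 2 (F): F=GGWW U=WBOO R=WRBR D=RRYG L=OYOG
After move 3 (R): R=BWRR U=WGOW F=GRWG D=RYYY B=OBBB
After move 4 (U'): U=GWWO F=OYWG R=GRRR B=BWBB L=OBOG
Query: F face = OYWG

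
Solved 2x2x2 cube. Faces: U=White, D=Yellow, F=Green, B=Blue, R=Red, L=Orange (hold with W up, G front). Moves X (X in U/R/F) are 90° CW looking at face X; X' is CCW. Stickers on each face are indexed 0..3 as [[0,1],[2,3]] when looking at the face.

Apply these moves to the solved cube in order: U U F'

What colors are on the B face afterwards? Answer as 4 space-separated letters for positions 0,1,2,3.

After move 1 (U): U=WWWW F=RRGG R=BBRR B=OOBB L=GGOO
After move 2 (U): U=WWWW F=BBGG R=OORR B=GGBB L=RROO
After move 3 (F'): F=BGBG U=WWOR R=YOYR D=ROYY L=RWOW
Query: B face = GGBB

Answer: G G B B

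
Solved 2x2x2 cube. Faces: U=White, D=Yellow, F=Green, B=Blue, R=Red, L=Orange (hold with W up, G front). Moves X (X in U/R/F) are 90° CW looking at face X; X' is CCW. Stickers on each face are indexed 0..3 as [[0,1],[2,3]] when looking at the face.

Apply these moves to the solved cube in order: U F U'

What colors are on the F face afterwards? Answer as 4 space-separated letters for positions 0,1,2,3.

After move 1 (U): U=WWWW F=RRGG R=BBRR B=OOBB L=GGOO
After move 2 (F): F=GRGR U=WWOG R=WBWR D=RBYY L=GYOY
After move 3 (U'): U=WGWO F=GYGR R=GRWR B=WBBB L=OOOY
Query: F face = GYGR

Answer: G Y G R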